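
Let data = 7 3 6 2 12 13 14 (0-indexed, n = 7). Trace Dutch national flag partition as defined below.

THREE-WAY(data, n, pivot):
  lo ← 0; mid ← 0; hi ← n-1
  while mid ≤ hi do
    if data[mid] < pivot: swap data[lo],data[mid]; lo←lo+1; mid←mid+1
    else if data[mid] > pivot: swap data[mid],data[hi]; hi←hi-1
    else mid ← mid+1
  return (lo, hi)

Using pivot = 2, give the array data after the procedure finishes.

2 6 3 12 13 14 7

lo=0 mid=0 hi=6
7>2: swap(0,6), hi=5 ⇒ 14 3 6 2 12 13 7
14>2: swap(0,5), hi=4 ⇒ 13 3 6 2 12 14 7
13>2: swap(0,4), hi=3 ⇒ 12 3 6 2 13 14 7
12>2: swap(0,3), hi=2 ⇒ 2 3 6 12 13 14 7
2=2: mid=1
3>2: swap(1,2), hi=1 ⇒ 2 6 3 12 13 14 7
6>2: swap(1,1), hi=0 ⇒ 2 6 3 12 13 14 7
done. lo=0 hi=0; data=2 6 3 12 13 14 7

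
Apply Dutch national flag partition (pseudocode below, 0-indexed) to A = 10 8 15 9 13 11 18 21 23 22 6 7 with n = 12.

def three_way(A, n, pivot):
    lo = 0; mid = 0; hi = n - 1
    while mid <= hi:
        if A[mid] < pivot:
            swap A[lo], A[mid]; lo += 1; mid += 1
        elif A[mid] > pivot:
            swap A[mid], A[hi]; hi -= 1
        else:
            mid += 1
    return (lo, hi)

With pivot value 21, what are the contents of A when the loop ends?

10 8 15 9 13 11 18 7 6 21 22 23

pivot = 21; lo=0, mid=0, hi=11
A[mid]=10<21: swap A[0],A[0]; lo=1,mid=1 → 10 8 15 9 13 11 18 21 23 22 6 7
A[mid]=8<21: swap A[1],A[1]; lo=2,mid=2 → 10 8 15 9 13 11 18 21 23 22 6 7
A[mid]=15<21: swap A[2],A[2]; lo=3,mid=3 → 10 8 15 9 13 11 18 21 23 22 6 7
A[mid]=9<21: swap A[3],A[3]; lo=4,mid=4 → 10 8 15 9 13 11 18 21 23 22 6 7
A[mid]=13<21: swap A[4],A[4]; lo=5,mid=5 → 10 8 15 9 13 11 18 21 23 22 6 7
A[mid]=11<21: swap A[5],A[5]; lo=6,mid=6 → 10 8 15 9 13 11 18 21 23 22 6 7
A[mid]=18<21: swap A[6],A[6]; lo=7,mid=7 → 10 8 15 9 13 11 18 21 23 22 6 7
A[mid]=21=21: mid=8
A[mid]=23>21: swap A[8],A[11]; hi=10 → 10 8 15 9 13 11 18 21 7 22 6 23
A[mid]=7<21: swap A[7],A[8]; lo=8,mid=9 → 10 8 15 9 13 11 18 7 21 22 6 23
A[mid]=22>21: swap A[9],A[10]; hi=9 → 10 8 15 9 13 11 18 7 21 6 22 23
A[mid]=6<21: swap A[8],A[9]; lo=9,mid=10 → 10 8 15 9 13 11 18 7 6 21 22 23
end: lo=9, hi=9; A = 10 8 15 9 13 11 18 7 6 21 22 23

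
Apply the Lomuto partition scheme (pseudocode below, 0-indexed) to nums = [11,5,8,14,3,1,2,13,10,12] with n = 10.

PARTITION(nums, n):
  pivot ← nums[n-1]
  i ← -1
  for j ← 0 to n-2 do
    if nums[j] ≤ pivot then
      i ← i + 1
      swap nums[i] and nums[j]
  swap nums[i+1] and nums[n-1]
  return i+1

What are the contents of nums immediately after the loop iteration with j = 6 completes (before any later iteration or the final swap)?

pivot = nums[9] = 12; i = -1
j=0: nums[0]=11 ≤ 12 → i=0, swap nums[0],nums[0] (no change) → [11,5,8,14,3,1,2,13,10,12]
j=1: nums[1]=5 ≤ 12 → i=1, swap nums[1],nums[1] (no change) → [11,5,8,14,3,1,2,13,10,12]
j=2: nums[2]=8 ≤ 12 → i=2, swap nums[2],nums[2] (no change) → [11,5,8,14,3,1,2,13,10,12]
j=3: nums[3]=14 > 12 → no swap
j=4: nums[4]=3 ≤ 12 → i=3, swap nums[3],nums[4] → [11,5,8,3,14,1,2,13,10,12]
j=5: nums[5]=1 ≤ 12 → i=4, swap nums[4],nums[5] → [11,5,8,3,1,14,2,13,10,12]
j=6: nums[6]=2 ≤ 12 → i=5, swap nums[5],nums[6] → [11,5,8,3,1,2,14,13,10,12]
(after j=6) nums = [11,5,8,3,1,2,14,13,10,12]

[11,5,8,3,1,2,14,13,10,12]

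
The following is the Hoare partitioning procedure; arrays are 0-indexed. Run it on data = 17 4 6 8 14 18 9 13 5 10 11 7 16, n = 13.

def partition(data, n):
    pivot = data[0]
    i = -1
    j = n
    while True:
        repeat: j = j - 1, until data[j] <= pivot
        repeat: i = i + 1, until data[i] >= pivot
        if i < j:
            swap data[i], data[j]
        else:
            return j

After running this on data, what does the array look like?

pivot = data[0] = 17; i = -1, j = 13
j→12 (data[12]=16≤17), i→0 (data[0]=17≥17); i<j, swap → 16 4 6 8 14 18 9 13 5 10 11 7 17
j→11 (data[11]=7≤17), i→5 (data[5]=18≥17); i<j, swap → 16 4 6 8 14 7 9 13 5 10 11 18 17
j→10, i→11; i≥j, return j=10. data = 16 4 6 8 14 7 9 13 5 10 11 18 17

16 4 6 8 14 7 9 13 5 10 11 18 17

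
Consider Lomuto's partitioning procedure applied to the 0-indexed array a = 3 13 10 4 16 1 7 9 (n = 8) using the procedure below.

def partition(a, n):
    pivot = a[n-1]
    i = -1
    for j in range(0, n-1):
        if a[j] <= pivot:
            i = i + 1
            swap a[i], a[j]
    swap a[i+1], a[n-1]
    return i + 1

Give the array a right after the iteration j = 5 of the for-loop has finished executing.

3 4 1 13 16 10 7 9

pivot=9, i=-1
j=0: 3≤9, i=0, swap(0,0) ⇒ 3 13 10 4 16 1 7 9
j=1: 13>9, skip
j=2: 10>9, skip
j=3: 4≤9, i=1, swap(1,3) ⇒ 3 4 10 13 16 1 7 9
j=4: 16>9, skip
j=5: 1≤9, i=2, swap(2,5) ⇒ 3 4 1 13 16 10 7 9
(after j=5) a = 3 4 1 13 16 10 7 9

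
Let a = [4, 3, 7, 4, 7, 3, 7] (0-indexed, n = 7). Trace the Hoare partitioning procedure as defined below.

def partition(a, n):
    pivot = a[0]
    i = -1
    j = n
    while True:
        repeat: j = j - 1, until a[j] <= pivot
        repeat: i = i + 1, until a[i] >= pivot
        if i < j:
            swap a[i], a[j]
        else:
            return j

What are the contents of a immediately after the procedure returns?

pivot=4
j stops at 5 (3), i stops at 0 (4); swap ⇒ [3, 3, 7, 4, 7, 4, 7]
j stops at 3 (4), i stops at 2 (7); swap ⇒ [3, 3, 4, 7, 7, 4, 7]
j stops at 2, i stops at 3; i≥j ⇒ return 2. a=[3, 3, 4, 7, 7, 4, 7]

[3, 3, 4, 7, 7, 4, 7]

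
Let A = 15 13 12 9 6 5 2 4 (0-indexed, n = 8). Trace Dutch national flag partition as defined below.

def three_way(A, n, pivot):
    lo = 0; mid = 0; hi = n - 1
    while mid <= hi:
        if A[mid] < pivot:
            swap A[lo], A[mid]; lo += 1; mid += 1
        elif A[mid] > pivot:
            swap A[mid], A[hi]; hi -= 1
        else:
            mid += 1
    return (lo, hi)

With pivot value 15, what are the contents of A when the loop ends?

13 12 9 6 5 2 4 15

pivot = 15; lo=0, mid=0, hi=7
A[mid]=15=15: mid=1
A[mid]=13<15: swap A[0],A[1]; lo=1,mid=2 → 13 15 12 9 6 5 2 4
A[mid]=12<15: swap A[1],A[2]; lo=2,mid=3 → 13 12 15 9 6 5 2 4
A[mid]=9<15: swap A[2],A[3]; lo=3,mid=4 → 13 12 9 15 6 5 2 4
A[mid]=6<15: swap A[3],A[4]; lo=4,mid=5 → 13 12 9 6 15 5 2 4
A[mid]=5<15: swap A[4],A[5]; lo=5,mid=6 → 13 12 9 6 5 15 2 4
A[mid]=2<15: swap A[5],A[6]; lo=6,mid=7 → 13 12 9 6 5 2 15 4
A[mid]=4<15: swap A[6],A[7]; lo=7,mid=8 → 13 12 9 6 5 2 4 15
end: lo=7, hi=7; A = 13 12 9 6 5 2 4 15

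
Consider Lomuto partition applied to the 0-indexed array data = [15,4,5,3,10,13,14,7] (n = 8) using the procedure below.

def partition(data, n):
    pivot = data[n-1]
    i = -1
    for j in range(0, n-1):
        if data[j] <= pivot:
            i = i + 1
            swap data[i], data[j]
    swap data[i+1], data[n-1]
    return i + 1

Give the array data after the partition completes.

[4,5,3,7,10,13,14,15]

pivot = data[7] = 7; i = -1
j=0: data[0]=15 > 7 → no swap
j=1: data[1]=4 ≤ 7 → i=0, swap data[0],data[1] → [4,15,5,3,10,13,14,7]
j=2: data[2]=5 ≤ 7 → i=1, swap data[1],data[2] → [4,5,15,3,10,13,14,7]
j=3: data[3]=3 ≤ 7 → i=2, swap data[2],data[3] → [4,5,3,15,10,13,14,7]
j=4: data[4]=10 > 7 → no swap
j=5: data[5]=13 > 7 → no swap
j=6: data[6]=14 > 7 → no swap
final swap data[3],data[7] → [4,5,3,7,10,13,14,15]; return 3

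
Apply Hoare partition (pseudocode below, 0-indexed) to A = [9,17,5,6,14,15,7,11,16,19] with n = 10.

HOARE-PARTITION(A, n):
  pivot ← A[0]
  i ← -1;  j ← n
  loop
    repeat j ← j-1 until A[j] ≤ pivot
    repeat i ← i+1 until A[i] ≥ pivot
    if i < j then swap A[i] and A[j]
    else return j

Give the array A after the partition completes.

pivot=9
j stops at 6 (7), i stops at 0 (9); swap ⇒ [7,17,5,6,14,15,9,11,16,19]
j stops at 3 (6), i stops at 1 (17); swap ⇒ [7,6,5,17,14,15,9,11,16,19]
j stops at 2, i stops at 3; i≥j ⇒ return 2. A=[7,6,5,17,14,15,9,11,16,19]

[7,6,5,17,14,15,9,11,16,19]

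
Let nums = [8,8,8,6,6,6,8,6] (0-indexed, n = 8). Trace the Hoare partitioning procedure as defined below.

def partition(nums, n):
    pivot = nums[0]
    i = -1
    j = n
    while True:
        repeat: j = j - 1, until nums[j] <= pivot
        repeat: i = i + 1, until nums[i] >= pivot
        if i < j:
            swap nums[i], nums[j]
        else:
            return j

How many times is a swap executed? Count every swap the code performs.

pivot = nums[0] = 8; i = -1, j = 8
j→7 (nums[7]=6≤8), i→0 (nums[0]=8≥8); i<j, swap → [6,8,8,6,6,6,8,8]
j→6 (nums[6]=8≤8), i→1 (nums[1]=8≥8); i<j, swap → [6,8,8,6,6,6,8,8]
j→5 (nums[5]=6≤8), i→2 (nums[2]=8≥8); i<j, swap → [6,8,6,6,6,8,8,8]
j→4, i→5; i≥j, return j=4. nums = [6,8,6,6,6,8,8,8]

3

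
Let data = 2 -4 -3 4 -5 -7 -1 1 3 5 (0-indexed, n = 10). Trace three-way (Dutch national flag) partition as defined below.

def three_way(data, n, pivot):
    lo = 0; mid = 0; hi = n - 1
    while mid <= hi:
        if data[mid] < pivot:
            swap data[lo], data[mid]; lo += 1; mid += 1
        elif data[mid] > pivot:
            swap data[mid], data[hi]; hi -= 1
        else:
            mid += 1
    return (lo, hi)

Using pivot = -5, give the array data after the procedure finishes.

-7 -5 4 -3 -4 -1 1 3 5 2

lo=0 mid=0 hi=9
2>-5: swap(0,9), hi=8 ⇒ 5 -4 -3 4 -5 -7 -1 1 3 2
5>-5: swap(0,8), hi=7 ⇒ 3 -4 -3 4 -5 -7 -1 1 5 2
3>-5: swap(0,7), hi=6 ⇒ 1 -4 -3 4 -5 -7 -1 3 5 2
1>-5: swap(0,6), hi=5 ⇒ -1 -4 -3 4 -5 -7 1 3 5 2
-1>-5: swap(0,5), hi=4 ⇒ -7 -4 -3 4 -5 -1 1 3 5 2
-7<-5: swap(0,0), lo=1 mid=1 ⇒ -7 -4 -3 4 -5 -1 1 3 5 2
-4>-5: swap(1,4), hi=3 ⇒ -7 -5 -3 4 -4 -1 1 3 5 2
-5=-5: mid=2
-3>-5: swap(2,3), hi=2 ⇒ -7 -5 4 -3 -4 -1 1 3 5 2
4>-5: swap(2,2), hi=1 ⇒ -7 -5 4 -3 -4 -1 1 3 5 2
done. lo=1 hi=1; data=-7 -5 4 -3 -4 -1 1 3 5 2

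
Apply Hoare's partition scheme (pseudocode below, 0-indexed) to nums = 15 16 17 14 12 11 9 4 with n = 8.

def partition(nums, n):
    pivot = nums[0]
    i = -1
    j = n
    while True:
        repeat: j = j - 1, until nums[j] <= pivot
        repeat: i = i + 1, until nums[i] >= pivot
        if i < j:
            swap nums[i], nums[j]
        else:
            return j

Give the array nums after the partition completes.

pivot = nums[0] = 15; i = -1, j = 8
j→7 (nums[7]=4≤15), i→0 (nums[0]=15≥15); i<j, swap → 4 16 17 14 12 11 9 15
j→6 (nums[6]=9≤15), i→1 (nums[1]=16≥15); i<j, swap → 4 9 17 14 12 11 16 15
j→5 (nums[5]=11≤15), i→2 (nums[2]=17≥15); i<j, swap → 4 9 11 14 12 17 16 15
j→4, i→5; i≥j, return j=4. nums = 4 9 11 14 12 17 16 15

4 9 11 14 12 17 16 15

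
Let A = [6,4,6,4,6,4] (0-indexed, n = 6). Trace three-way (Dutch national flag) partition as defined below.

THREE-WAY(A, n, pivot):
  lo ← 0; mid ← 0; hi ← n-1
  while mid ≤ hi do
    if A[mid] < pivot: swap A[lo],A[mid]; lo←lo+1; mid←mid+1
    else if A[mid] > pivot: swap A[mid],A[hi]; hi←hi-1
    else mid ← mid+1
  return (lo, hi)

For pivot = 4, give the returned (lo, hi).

(0, 2)

pivot = 4; lo=0, mid=0, hi=5
A[mid]=6>4: swap A[0],A[5]; hi=4 → [4,4,6,4,6,6]
A[mid]=4=4: mid=1
A[mid]=4=4: mid=2
A[mid]=6>4: swap A[2],A[4]; hi=3 → [4,4,6,4,6,6]
A[mid]=6>4: swap A[2],A[3]; hi=2 → [4,4,4,6,6,6]
A[mid]=4=4: mid=3
end: lo=0, hi=2; A = [4,4,4,6,6,6]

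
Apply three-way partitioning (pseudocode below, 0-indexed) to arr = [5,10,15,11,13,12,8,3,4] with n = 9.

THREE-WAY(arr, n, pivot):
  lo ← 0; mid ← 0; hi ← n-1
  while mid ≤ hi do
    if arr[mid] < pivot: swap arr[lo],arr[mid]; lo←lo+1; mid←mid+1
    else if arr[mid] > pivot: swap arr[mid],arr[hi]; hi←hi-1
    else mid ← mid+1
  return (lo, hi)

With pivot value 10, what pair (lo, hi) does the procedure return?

lo=0 mid=0 hi=8
5<10: swap(0,0), lo=1 mid=1 ⇒ [5,10,15,11,13,12,8,3,4]
10=10: mid=2
15>10: swap(2,8), hi=7 ⇒ [5,10,4,11,13,12,8,3,15]
4<10: swap(1,2), lo=2 mid=3 ⇒ [5,4,10,11,13,12,8,3,15]
11>10: swap(3,7), hi=6 ⇒ [5,4,10,3,13,12,8,11,15]
3<10: swap(2,3), lo=3 mid=4 ⇒ [5,4,3,10,13,12,8,11,15]
13>10: swap(4,6), hi=5 ⇒ [5,4,3,10,8,12,13,11,15]
8<10: swap(3,4), lo=4 mid=5 ⇒ [5,4,3,8,10,12,13,11,15]
12>10: swap(5,5), hi=4 ⇒ [5,4,3,8,10,12,13,11,15]
done. lo=4 hi=4; arr=[5,4,3,8,10,12,13,11,15]

(4, 4)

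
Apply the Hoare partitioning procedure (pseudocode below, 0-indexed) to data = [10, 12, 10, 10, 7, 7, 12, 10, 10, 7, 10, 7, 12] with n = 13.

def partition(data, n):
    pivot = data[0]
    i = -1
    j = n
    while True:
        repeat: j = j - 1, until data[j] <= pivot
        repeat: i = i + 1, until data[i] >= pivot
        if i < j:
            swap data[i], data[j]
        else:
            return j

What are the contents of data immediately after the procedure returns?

[7, 10, 7, 10, 7, 7, 10, 12, 10, 10, 12, 10, 12]

pivot = data[0] = 10; i = -1, j = 13
j→11 (data[11]=7≤10), i→0 (data[0]=10≥10); i<j, swap → [7, 12, 10, 10, 7, 7, 12, 10, 10, 7, 10, 10, 12]
j→10 (data[10]=10≤10), i→1 (data[1]=12≥10); i<j, swap → [7, 10, 10, 10, 7, 7, 12, 10, 10, 7, 12, 10, 12]
j→9 (data[9]=7≤10), i→2 (data[2]=10≥10); i<j, swap → [7, 10, 7, 10, 7, 7, 12, 10, 10, 10, 12, 10, 12]
j→8 (data[8]=10≤10), i→3 (data[3]=10≥10); i<j, swap → [7, 10, 7, 10, 7, 7, 12, 10, 10, 10, 12, 10, 12]
j→7 (data[7]=10≤10), i→6 (data[6]=12≥10); i<j, swap → [7, 10, 7, 10, 7, 7, 10, 12, 10, 10, 12, 10, 12]
j→6, i→7; i≥j, return j=6. data = [7, 10, 7, 10, 7, 7, 10, 12, 10, 10, 12, 10, 12]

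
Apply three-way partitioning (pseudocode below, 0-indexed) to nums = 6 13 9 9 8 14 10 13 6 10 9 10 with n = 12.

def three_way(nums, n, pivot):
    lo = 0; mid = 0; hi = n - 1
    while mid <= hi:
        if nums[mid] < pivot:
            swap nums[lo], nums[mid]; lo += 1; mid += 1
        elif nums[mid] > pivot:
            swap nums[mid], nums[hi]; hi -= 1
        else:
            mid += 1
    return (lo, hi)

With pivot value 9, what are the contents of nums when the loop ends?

pivot = 9; lo=0, mid=0, hi=11
nums[mid]=6<9: swap nums[0],nums[0]; lo=1,mid=1 → 6 13 9 9 8 14 10 13 6 10 9 10
nums[mid]=13>9: swap nums[1],nums[11]; hi=10 → 6 10 9 9 8 14 10 13 6 10 9 13
nums[mid]=10>9: swap nums[1],nums[10]; hi=9 → 6 9 9 9 8 14 10 13 6 10 10 13
nums[mid]=9=9: mid=2
nums[mid]=9=9: mid=3
nums[mid]=9=9: mid=4
nums[mid]=8<9: swap nums[1],nums[4]; lo=2,mid=5 → 6 8 9 9 9 14 10 13 6 10 10 13
nums[mid]=14>9: swap nums[5],nums[9]; hi=8 → 6 8 9 9 9 10 10 13 6 14 10 13
nums[mid]=10>9: swap nums[5],nums[8]; hi=7 → 6 8 9 9 9 6 10 13 10 14 10 13
nums[mid]=6<9: swap nums[2],nums[5]; lo=3,mid=6 → 6 8 6 9 9 9 10 13 10 14 10 13
nums[mid]=10>9: swap nums[6],nums[7]; hi=6 → 6 8 6 9 9 9 13 10 10 14 10 13
nums[mid]=13>9: swap nums[6],nums[6]; hi=5 → 6 8 6 9 9 9 13 10 10 14 10 13
end: lo=3, hi=5; nums = 6 8 6 9 9 9 13 10 10 14 10 13

6 8 6 9 9 9 13 10 10 14 10 13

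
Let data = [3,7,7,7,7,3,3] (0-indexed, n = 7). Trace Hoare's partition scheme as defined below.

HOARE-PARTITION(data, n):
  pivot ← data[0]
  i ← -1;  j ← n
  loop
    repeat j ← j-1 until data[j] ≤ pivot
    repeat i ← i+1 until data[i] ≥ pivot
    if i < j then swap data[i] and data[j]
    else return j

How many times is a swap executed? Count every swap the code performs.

pivot = data[0] = 3; i = -1, j = 7
j→6 (data[6]=3≤3), i→0 (data[0]=3≥3); i<j, swap → [3,7,7,7,7,3,3]
j→5 (data[5]=3≤3), i→1 (data[1]=7≥3); i<j, swap → [3,3,7,7,7,7,3]
j→1, i→2; i≥j, return j=1. data = [3,3,7,7,7,7,3]

2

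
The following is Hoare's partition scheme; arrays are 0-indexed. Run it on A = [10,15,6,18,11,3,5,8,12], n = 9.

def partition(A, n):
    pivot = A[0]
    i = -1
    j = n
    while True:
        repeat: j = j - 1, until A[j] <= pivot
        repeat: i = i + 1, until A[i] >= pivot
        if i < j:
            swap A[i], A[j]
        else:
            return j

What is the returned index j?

pivot=10
j stops at 7 (8), i stops at 0 (10); swap ⇒ [8,15,6,18,11,3,5,10,12]
j stops at 6 (5), i stops at 1 (15); swap ⇒ [8,5,6,18,11,3,15,10,12]
j stops at 5 (3), i stops at 3 (18); swap ⇒ [8,5,6,3,11,18,15,10,12]
j stops at 3, i stops at 4; i≥j ⇒ return 3. A=[8,5,6,3,11,18,15,10,12]

3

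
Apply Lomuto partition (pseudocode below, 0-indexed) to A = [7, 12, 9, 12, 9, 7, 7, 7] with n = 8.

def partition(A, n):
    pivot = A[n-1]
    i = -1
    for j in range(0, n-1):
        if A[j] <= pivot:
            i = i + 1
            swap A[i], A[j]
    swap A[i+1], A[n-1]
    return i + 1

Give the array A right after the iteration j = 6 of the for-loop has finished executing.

[7, 7, 7, 12, 9, 12, 9, 7]

pivot = A[7] = 7; i = -1
j=0: A[0]=7 ≤ 7 → i=0, swap A[0],A[0] (no change) → [7, 12, 9, 12, 9, 7, 7, 7]
j=1: A[1]=12 > 7 → no swap
j=2: A[2]=9 > 7 → no swap
j=3: A[3]=12 > 7 → no swap
j=4: A[4]=9 > 7 → no swap
j=5: A[5]=7 ≤ 7 → i=1, swap A[1],A[5] → [7, 7, 9, 12, 9, 12, 7, 7]
j=6: A[6]=7 ≤ 7 → i=2, swap A[2],A[6] → [7, 7, 7, 12, 9, 12, 9, 7]
(after j=6) A = [7, 7, 7, 12, 9, 12, 9, 7]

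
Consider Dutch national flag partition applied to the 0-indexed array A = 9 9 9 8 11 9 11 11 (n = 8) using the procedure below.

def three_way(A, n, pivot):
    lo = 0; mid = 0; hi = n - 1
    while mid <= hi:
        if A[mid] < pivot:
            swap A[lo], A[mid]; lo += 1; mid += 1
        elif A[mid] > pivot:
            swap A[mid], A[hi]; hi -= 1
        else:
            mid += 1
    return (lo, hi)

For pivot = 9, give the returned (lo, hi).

(1, 4)

pivot = 9; lo=0, mid=0, hi=7
A[mid]=9=9: mid=1
A[mid]=9=9: mid=2
A[mid]=9=9: mid=3
A[mid]=8<9: swap A[0],A[3]; lo=1,mid=4 → 8 9 9 9 11 9 11 11
A[mid]=11>9: swap A[4],A[7]; hi=6 → 8 9 9 9 11 9 11 11
A[mid]=11>9: swap A[4],A[6]; hi=5 → 8 9 9 9 11 9 11 11
A[mid]=11>9: swap A[4],A[5]; hi=4 → 8 9 9 9 9 11 11 11
A[mid]=9=9: mid=5
end: lo=1, hi=4; A = 8 9 9 9 9 11 11 11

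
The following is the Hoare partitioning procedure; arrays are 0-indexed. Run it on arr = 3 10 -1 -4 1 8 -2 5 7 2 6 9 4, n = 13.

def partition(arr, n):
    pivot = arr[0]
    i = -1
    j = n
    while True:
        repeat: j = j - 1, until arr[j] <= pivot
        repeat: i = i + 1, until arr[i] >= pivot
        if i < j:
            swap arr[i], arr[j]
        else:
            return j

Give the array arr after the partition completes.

2 -2 -1 -4 1 8 10 5 7 3 6 9 4

pivot=3
j stops at 9 (2), i stops at 0 (3); swap ⇒ 2 10 -1 -4 1 8 -2 5 7 3 6 9 4
j stops at 6 (-2), i stops at 1 (10); swap ⇒ 2 -2 -1 -4 1 8 10 5 7 3 6 9 4
j stops at 4, i stops at 5; i≥j ⇒ return 4. arr=2 -2 -1 -4 1 8 10 5 7 3 6 9 4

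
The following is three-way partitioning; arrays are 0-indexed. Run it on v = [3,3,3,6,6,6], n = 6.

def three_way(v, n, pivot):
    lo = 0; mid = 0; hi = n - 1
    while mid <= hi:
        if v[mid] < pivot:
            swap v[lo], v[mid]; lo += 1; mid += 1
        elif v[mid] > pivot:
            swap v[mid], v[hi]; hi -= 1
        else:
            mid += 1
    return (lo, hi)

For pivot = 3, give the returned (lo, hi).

pivot = 3; lo=0, mid=0, hi=5
v[mid]=3=3: mid=1
v[mid]=3=3: mid=2
v[mid]=3=3: mid=3
v[mid]=6>3: swap v[3],v[5]; hi=4 → [3,3,3,6,6,6]
v[mid]=6>3: swap v[3],v[4]; hi=3 → [3,3,3,6,6,6]
v[mid]=6>3: swap v[3],v[3]; hi=2 → [3,3,3,6,6,6]
end: lo=0, hi=2; v = [3,3,3,6,6,6]

(0, 2)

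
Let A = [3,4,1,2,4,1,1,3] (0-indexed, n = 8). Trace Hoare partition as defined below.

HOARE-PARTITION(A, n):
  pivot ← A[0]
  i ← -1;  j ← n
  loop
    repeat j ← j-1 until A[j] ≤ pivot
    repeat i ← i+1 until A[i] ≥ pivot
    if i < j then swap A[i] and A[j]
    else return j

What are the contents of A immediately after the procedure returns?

[3,1,1,2,1,4,4,3]

pivot = A[0] = 3; i = -1, j = 8
j→7 (A[7]=3≤3), i→0 (A[0]=3≥3); i<j, swap → [3,4,1,2,4,1,1,3]
j→6 (A[6]=1≤3), i→1 (A[1]=4≥3); i<j, swap → [3,1,1,2,4,1,4,3]
j→5 (A[5]=1≤3), i→4 (A[4]=4≥3); i<j, swap → [3,1,1,2,1,4,4,3]
j→4, i→5; i≥j, return j=4. A = [3,1,1,2,1,4,4,3]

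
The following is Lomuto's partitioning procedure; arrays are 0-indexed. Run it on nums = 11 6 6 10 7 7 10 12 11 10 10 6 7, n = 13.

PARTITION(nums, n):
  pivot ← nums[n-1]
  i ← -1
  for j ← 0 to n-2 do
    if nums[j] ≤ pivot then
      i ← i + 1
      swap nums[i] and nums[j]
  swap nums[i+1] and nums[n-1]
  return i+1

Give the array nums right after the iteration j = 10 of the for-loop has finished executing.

pivot=7, i=-1
j=0: 11>7, skip
j=1: 6≤7, i=0, swap(0,1) ⇒ 6 11 6 10 7 7 10 12 11 10 10 6 7
j=2: 6≤7, i=1, swap(1,2) ⇒ 6 6 11 10 7 7 10 12 11 10 10 6 7
j=3: 10>7, skip
j=4: 7≤7, i=2, swap(2,4) ⇒ 6 6 7 10 11 7 10 12 11 10 10 6 7
j=5: 7≤7, i=3, swap(3,5) ⇒ 6 6 7 7 11 10 10 12 11 10 10 6 7
j=6: 10>7, skip
j=7: 12>7, skip
j=8: 11>7, skip
j=9: 10>7, skip
j=10: 10>7, skip
(after j=10) nums = 6 6 7 7 11 10 10 12 11 10 10 6 7

6 6 7 7 11 10 10 12 11 10 10 6 7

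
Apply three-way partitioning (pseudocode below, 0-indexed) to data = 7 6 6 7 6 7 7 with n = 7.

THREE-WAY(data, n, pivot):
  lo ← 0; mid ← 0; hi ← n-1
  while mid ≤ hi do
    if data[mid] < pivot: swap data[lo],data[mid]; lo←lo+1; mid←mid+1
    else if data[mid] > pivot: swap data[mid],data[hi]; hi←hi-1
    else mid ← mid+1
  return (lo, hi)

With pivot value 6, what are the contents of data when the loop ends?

lo=0 mid=0 hi=6
7>6: swap(0,6), hi=5 ⇒ 7 6 6 7 6 7 7
7>6: swap(0,5), hi=4 ⇒ 7 6 6 7 6 7 7
7>6: swap(0,4), hi=3 ⇒ 6 6 6 7 7 7 7
6=6: mid=1
6=6: mid=2
6=6: mid=3
7>6: swap(3,3), hi=2 ⇒ 6 6 6 7 7 7 7
done. lo=0 hi=2; data=6 6 6 7 7 7 7

6 6 6 7 7 7 7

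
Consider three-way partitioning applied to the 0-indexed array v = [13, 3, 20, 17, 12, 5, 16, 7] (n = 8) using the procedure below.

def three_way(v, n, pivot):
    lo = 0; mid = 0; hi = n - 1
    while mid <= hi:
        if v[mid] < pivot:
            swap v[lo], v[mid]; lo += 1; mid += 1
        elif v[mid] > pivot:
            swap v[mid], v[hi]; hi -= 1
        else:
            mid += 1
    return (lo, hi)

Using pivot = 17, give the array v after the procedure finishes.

lo=0 mid=0 hi=7
13<17: swap(0,0), lo=1 mid=1 ⇒ [13, 3, 20, 17, 12, 5, 16, 7]
3<17: swap(1,1), lo=2 mid=2 ⇒ [13, 3, 20, 17, 12, 5, 16, 7]
20>17: swap(2,7), hi=6 ⇒ [13, 3, 7, 17, 12, 5, 16, 20]
7<17: swap(2,2), lo=3 mid=3 ⇒ [13, 3, 7, 17, 12, 5, 16, 20]
17=17: mid=4
12<17: swap(3,4), lo=4 mid=5 ⇒ [13, 3, 7, 12, 17, 5, 16, 20]
5<17: swap(4,5), lo=5 mid=6 ⇒ [13, 3, 7, 12, 5, 17, 16, 20]
16<17: swap(5,6), lo=6 mid=7 ⇒ [13, 3, 7, 12, 5, 16, 17, 20]
done. lo=6 hi=6; v=[13, 3, 7, 12, 5, 16, 17, 20]

[13, 3, 7, 12, 5, 16, 17, 20]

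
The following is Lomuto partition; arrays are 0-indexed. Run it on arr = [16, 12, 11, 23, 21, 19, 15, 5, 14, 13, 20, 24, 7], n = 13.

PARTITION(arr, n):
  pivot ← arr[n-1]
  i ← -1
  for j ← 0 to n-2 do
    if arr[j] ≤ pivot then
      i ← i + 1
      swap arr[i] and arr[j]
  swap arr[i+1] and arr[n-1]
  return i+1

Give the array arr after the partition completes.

pivot=7, i=-1
j=0: 16>7, skip
j=1: 12>7, skip
j=2: 11>7, skip
j=3: 23>7, skip
j=4: 21>7, skip
j=5: 19>7, skip
j=6: 15>7, skip
j=7: 5≤7, i=0, swap(0,7) ⇒ [5, 12, 11, 23, 21, 19, 15, 16, 14, 13, 20, 24, 7]
j=8: 14>7, skip
j=9: 13>7, skip
j=10: 20>7, skip
j=11: 24>7, skip
swap(1,12) ⇒ [5, 7, 11, 23, 21, 19, 15, 16, 14, 13, 20, 24, 12]; return 1

[5, 7, 11, 23, 21, 19, 15, 16, 14, 13, 20, 24, 12]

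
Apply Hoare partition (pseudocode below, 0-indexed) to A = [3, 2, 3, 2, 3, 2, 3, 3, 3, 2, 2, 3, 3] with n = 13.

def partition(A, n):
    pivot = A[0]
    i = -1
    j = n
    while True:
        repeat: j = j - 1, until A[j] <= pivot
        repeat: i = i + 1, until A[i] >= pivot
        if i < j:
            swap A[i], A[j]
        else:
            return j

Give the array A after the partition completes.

[3, 2, 3, 2, 2, 2, 2, 3, 3, 3, 3, 3, 3]

pivot = A[0] = 3; i = -1, j = 13
j→12 (A[12]=3≤3), i→0 (A[0]=3≥3); i<j, swap → [3, 2, 3, 2, 3, 2, 3, 3, 3, 2, 2, 3, 3]
j→11 (A[11]=3≤3), i→2 (A[2]=3≥3); i<j, swap → [3, 2, 3, 2, 3, 2, 3, 3, 3, 2, 2, 3, 3]
j→10 (A[10]=2≤3), i→4 (A[4]=3≥3); i<j, swap → [3, 2, 3, 2, 2, 2, 3, 3, 3, 2, 3, 3, 3]
j→9 (A[9]=2≤3), i→6 (A[6]=3≥3); i<j, swap → [3, 2, 3, 2, 2, 2, 2, 3, 3, 3, 3, 3, 3]
j→8 (A[8]=3≤3), i→7 (A[7]=3≥3); i<j, swap → [3, 2, 3, 2, 2, 2, 2, 3, 3, 3, 3, 3, 3]
j→7, i→8; i≥j, return j=7. A = [3, 2, 3, 2, 2, 2, 2, 3, 3, 3, 3, 3, 3]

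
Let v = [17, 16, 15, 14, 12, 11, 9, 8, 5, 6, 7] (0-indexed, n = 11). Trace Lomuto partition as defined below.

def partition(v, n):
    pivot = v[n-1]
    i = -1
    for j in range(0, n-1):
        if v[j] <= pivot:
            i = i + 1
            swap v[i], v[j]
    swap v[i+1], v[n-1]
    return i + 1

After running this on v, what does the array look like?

pivot = v[10] = 7; i = -1
j=0: v[0]=17 > 7 → no swap
j=1: v[1]=16 > 7 → no swap
j=2: v[2]=15 > 7 → no swap
j=3: v[3]=14 > 7 → no swap
j=4: v[4]=12 > 7 → no swap
j=5: v[5]=11 > 7 → no swap
j=6: v[6]=9 > 7 → no swap
j=7: v[7]=8 > 7 → no swap
j=8: v[8]=5 ≤ 7 → i=0, swap v[0],v[8] → [5, 16, 15, 14, 12, 11, 9, 8, 17, 6, 7]
j=9: v[9]=6 ≤ 7 → i=1, swap v[1],v[9] → [5, 6, 15, 14, 12, 11, 9, 8, 17, 16, 7]
final swap v[2],v[10] → [5, 6, 7, 14, 12, 11, 9, 8, 17, 16, 15]; return 2

[5, 6, 7, 14, 12, 11, 9, 8, 17, 16, 15]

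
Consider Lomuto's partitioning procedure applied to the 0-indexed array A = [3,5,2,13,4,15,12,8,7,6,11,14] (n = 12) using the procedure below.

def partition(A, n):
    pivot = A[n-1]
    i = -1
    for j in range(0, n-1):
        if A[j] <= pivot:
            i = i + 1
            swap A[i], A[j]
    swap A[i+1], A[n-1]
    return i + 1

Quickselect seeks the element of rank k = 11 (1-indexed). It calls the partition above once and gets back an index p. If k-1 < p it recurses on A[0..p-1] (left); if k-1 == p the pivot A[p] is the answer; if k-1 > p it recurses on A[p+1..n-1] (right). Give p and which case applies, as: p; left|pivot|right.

10; pivot

pivot = A[11] = 14; i = -1
j=0: A[0]=3 ≤ 14 → i=0, swap A[0],A[0] (no change) → [3,5,2,13,4,15,12,8,7,6,11,14]
j=1: A[1]=5 ≤ 14 → i=1, swap A[1],A[1] (no change) → [3,5,2,13,4,15,12,8,7,6,11,14]
j=2: A[2]=2 ≤ 14 → i=2, swap A[2],A[2] (no change) → [3,5,2,13,4,15,12,8,7,6,11,14]
j=3: A[3]=13 ≤ 14 → i=3, swap A[3],A[3] (no change) → [3,5,2,13,4,15,12,8,7,6,11,14]
j=4: A[4]=4 ≤ 14 → i=4, swap A[4],A[4] (no change) → [3,5,2,13,4,15,12,8,7,6,11,14]
j=5: A[5]=15 > 14 → no swap
j=6: A[6]=12 ≤ 14 → i=5, swap A[5],A[6] → [3,5,2,13,4,12,15,8,7,6,11,14]
j=7: A[7]=8 ≤ 14 → i=6, swap A[6],A[7] → [3,5,2,13,4,12,8,15,7,6,11,14]
j=8: A[8]=7 ≤ 14 → i=7, swap A[7],A[8] → [3,5,2,13,4,12,8,7,15,6,11,14]
j=9: A[9]=6 ≤ 14 → i=8, swap A[8],A[9] → [3,5,2,13,4,12,8,7,6,15,11,14]
j=10: A[10]=11 ≤ 14 → i=9, swap A[9],A[10] → [3,5,2,13,4,12,8,7,6,11,15,14]
final swap A[10],A[11] → [3,5,2,13,4,12,8,7,6,11,14,15]; return 10
p = 10; k-1 = 10 == 10 ⇒ pivot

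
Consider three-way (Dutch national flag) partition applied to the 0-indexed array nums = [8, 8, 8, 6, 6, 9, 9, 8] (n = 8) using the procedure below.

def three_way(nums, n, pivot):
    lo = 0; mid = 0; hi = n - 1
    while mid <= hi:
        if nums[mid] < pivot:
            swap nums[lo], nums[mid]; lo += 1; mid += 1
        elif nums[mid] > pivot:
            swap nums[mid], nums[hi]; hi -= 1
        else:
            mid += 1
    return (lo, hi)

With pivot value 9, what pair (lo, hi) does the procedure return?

pivot = 9; lo=0, mid=0, hi=7
nums[mid]=8<9: swap nums[0],nums[0]; lo=1,mid=1 → [8, 8, 8, 6, 6, 9, 9, 8]
nums[mid]=8<9: swap nums[1],nums[1]; lo=2,mid=2 → [8, 8, 8, 6, 6, 9, 9, 8]
nums[mid]=8<9: swap nums[2],nums[2]; lo=3,mid=3 → [8, 8, 8, 6, 6, 9, 9, 8]
nums[mid]=6<9: swap nums[3],nums[3]; lo=4,mid=4 → [8, 8, 8, 6, 6, 9, 9, 8]
nums[mid]=6<9: swap nums[4],nums[4]; lo=5,mid=5 → [8, 8, 8, 6, 6, 9, 9, 8]
nums[mid]=9=9: mid=6
nums[mid]=9=9: mid=7
nums[mid]=8<9: swap nums[5],nums[7]; lo=6,mid=8 → [8, 8, 8, 6, 6, 8, 9, 9]
end: lo=6, hi=7; nums = [8, 8, 8, 6, 6, 8, 9, 9]

(6, 7)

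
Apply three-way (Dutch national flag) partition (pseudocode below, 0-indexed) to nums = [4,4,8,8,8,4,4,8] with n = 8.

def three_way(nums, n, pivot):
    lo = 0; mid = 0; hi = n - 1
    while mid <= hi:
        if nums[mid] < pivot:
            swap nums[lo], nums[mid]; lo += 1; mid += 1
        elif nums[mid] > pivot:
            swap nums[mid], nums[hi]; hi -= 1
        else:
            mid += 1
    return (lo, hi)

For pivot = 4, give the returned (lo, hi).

(0, 3)

pivot = 4; lo=0, mid=0, hi=7
nums[mid]=4=4: mid=1
nums[mid]=4=4: mid=2
nums[mid]=8>4: swap nums[2],nums[7]; hi=6 → [4,4,8,8,8,4,4,8]
nums[mid]=8>4: swap nums[2],nums[6]; hi=5 → [4,4,4,8,8,4,8,8]
nums[mid]=4=4: mid=3
nums[mid]=8>4: swap nums[3],nums[5]; hi=4 → [4,4,4,4,8,8,8,8]
nums[mid]=4=4: mid=4
nums[mid]=8>4: swap nums[4],nums[4]; hi=3 → [4,4,4,4,8,8,8,8]
end: lo=0, hi=3; nums = [4,4,4,4,8,8,8,8]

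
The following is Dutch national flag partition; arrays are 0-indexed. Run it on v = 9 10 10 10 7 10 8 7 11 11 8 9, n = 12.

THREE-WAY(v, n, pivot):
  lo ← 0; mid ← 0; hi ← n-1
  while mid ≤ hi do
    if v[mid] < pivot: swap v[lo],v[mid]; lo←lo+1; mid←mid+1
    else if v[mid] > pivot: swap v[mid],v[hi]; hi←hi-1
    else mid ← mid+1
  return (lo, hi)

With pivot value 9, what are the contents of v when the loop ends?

8 7 7 8 9 9 10 11 11 10 10 10

lo=0 mid=0 hi=11
9=9: mid=1
10>9: swap(1,11), hi=10 ⇒ 9 9 10 10 7 10 8 7 11 11 8 10
9=9: mid=2
10>9: swap(2,10), hi=9 ⇒ 9 9 8 10 7 10 8 7 11 11 10 10
8<9: swap(0,2), lo=1 mid=3 ⇒ 8 9 9 10 7 10 8 7 11 11 10 10
10>9: swap(3,9), hi=8 ⇒ 8 9 9 11 7 10 8 7 11 10 10 10
11>9: swap(3,8), hi=7 ⇒ 8 9 9 11 7 10 8 7 11 10 10 10
11>9: swap(3,7), hi=6 ⇒ 8 9 9 7 7 10 8 11 11 10 10 10
7<9: swap(1,3), lo=2 mid=4 ⇒ 8 7 9 9 7 10 8 11 11 10 10 10
7<9: swap(2,4), lo=3 mid=5 ⇒ 8 7 7 9 9 10 8 11 11 10 10 10
10>9: swap(5,6), hi=5 ⇒ 8 7 7 9 9 8 10 11 11 10 10 10
8<9: swap(3,5), lo=4 mid=6 ⇒ 8 7 7 8 9 9 10 11 11 10 10 10
done. lo=4 hi=5; v=8 7 7 8 9 9 10 11 11 10 10 10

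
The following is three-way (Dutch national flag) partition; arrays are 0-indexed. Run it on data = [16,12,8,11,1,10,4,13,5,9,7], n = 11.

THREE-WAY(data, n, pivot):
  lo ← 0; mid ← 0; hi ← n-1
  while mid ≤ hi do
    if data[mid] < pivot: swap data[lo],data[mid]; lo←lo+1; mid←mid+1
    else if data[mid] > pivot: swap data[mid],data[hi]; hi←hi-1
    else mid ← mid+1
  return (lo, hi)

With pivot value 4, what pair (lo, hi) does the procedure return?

lo=0 mid=0 hi=10
16>4: swap(0,10), hi=9 ⇒ [7,12,8,11,1,10,4,13,5,9,16]
7>4: swap(0,9), hi=8 ⇒ [9,12,8,11,1,10,4,13,5,7,16]
9>4: swap(0,8), hi=7 ⇒ [5,12,8,11,1,10,4,13,9,7,16]
5>4: swap(0,7), hi=6 ⇒ [13,12,8,11,1,10,4,5,9,7,16]
13>4: swap(0,6), hi=5 ⇒ [4,12,8,11,1,10,13,5,9,7,16]
4=4: mid=1
12>4: swap(1,5), hi=4 ⇒ [4,10,8,11,1,12,13,5,9,7,16]
10>4: swap(1,4), hi=3 ⇒ [4,1,8,11,10,12,13,5,9,7,16]
1<4: swap(0,1), lo=1 mid=2 ⇒ [1,4,8,11,10,12,13,5,9,7,16]
8>4: swap(2,3), hi=2 ⇒ [1,4,11,8,10,12,13,5,9,7,16]
11>4: swap(2,2), hi=1 ⇒ [1,4,11,8,10,12,13,5,9,7,16]
done. lo=1 hi=1; data=[1,4,11,8,10,12,13,5,9,7,16]

(1, 1)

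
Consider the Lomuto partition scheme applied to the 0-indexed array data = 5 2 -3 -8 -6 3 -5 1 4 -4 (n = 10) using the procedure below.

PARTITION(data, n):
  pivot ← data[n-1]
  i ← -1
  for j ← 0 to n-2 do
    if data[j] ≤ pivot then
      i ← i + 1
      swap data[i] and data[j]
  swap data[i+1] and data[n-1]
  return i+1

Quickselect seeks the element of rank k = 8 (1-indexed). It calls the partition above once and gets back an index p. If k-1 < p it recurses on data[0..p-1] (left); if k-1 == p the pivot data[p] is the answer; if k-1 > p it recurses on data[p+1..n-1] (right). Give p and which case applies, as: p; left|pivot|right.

pivot = data[9] = -4; i = -1
j=0: data[0]=5 > -4 → no swap
j=1: data[1]=2 > -4 → no swap
j=2: data[2]=-3 > -4 → no swap
j=3: data[3]=-8 ≤ -4 → i=0, swap data[0],data[3] → -8 2 -3 5 -6 3 -5 1 4 -4
j=4: data[4]=-6 ≤ -4 → i=1, swap data[1],data[4] → -8 -6 -3 5 2 3 -5 1 4 -4
j=5: data[5]=3 > -4 → no swap
j=6: data[6]=-5 ≤ -4 → i=2, swap data[2],data[6] → -8 -6 -5 5 2 3 -3 1 4 -4
j=7: data[7]=1 > -4 → no swap
j=8: data[8]=4 > -4 → no swap
final swap data[3],data[9] → -8 -6 -5 -4 2 3 -3 1 4 5; return 3
p = 3; k-1 = 7 > 3 ⇒ right

3; right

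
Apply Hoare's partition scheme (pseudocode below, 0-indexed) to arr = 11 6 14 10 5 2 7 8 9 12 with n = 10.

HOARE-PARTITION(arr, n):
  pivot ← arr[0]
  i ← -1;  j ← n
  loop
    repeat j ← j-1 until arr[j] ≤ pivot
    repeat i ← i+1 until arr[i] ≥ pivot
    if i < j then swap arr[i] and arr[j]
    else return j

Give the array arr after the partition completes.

pivot = arr[0] = 11; i = -1, j = 10
j→8 (arr[8]=9≤11), i→0 (arr[0]=11≥11); i<j, swap → 9 6 14 10 5 2 7 8 11 12
j→7 (arr[7]=8≤11), i→2 (arr[2]=14≥11); i<j, swap → 9 6 8 10 5 2 7 14 11 12
j→6, i→7; i≥j, return j=6. arr = 9 6 8 10 5 2 7 14 11 12

9 6 8 10 5 2 7 14 11 12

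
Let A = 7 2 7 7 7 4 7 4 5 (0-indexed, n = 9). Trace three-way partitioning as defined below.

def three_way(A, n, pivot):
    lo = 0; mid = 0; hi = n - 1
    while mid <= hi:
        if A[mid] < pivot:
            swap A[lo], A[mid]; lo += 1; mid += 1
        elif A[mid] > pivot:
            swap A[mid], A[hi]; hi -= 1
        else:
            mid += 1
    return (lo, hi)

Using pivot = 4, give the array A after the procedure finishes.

pivot = 4; lo=0, mid=0, hi=8
A[mid]=7>4: swap A[0],A[8]; hi=7 → 5 2 7 7 7 4 7 4 7
A[mid]=5>4: swap A[0],A[7]; hi=6 → 4 2 7 7 7 4 7 5 7
A[mid]=4=4: mid=1
A[mid]=2<4: swap A[0],A[1]; lo=1,mid=2 → 2 4 7 7 7 4 7 5 7
A[mid]=7>4: swap A[2],A[6]; hi=5 → 2 4 7 7 7 4 7 5 7
A[mid]=7>4: swap A[2],A[5]; hi=4 → 2 4 4 7 7 7 7 5 7
A[mid]=4=4: mid=3
A[mid]=7>4: swap A[3],A[4]; hi=3 → 2 4 4 7 7 7 7 5 7
A[mid]=7>4: swap A[3],A[3]; hi=2 → 2 4 4 7 7 7 7 5 7
end: lo=1, hi=2; A = 2 4 4 7 7 7 7 5 7

2 4 4 7 7 7 7 5 7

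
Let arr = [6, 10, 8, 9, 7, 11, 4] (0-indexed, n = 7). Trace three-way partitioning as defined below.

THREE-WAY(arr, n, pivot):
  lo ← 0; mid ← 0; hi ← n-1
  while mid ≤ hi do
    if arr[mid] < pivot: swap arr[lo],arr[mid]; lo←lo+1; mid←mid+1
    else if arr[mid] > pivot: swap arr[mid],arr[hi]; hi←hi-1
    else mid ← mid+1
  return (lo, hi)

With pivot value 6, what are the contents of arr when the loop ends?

[4, 6, 9, 7, 11, 8, 10]

lo=0 mid=0 hi=6
6=6: mid=1
10>6: swap(1,6), hi=5 ⇒ [6, 4, 8, 9, 7, 11, 10]
4<6: swap(0,1), lo=1 mid=2 ⇒ [4, 6, 8, 9, 7, 11, 10]
8>6: swap(2,5), hi=4 ⇒ [4, 6, 11, 9, 7, 8, 10]
11>6: swap(2,4), hi=3 ⇒ [4, 6, 7, 9, 11, 8, 10]
7>6: swap(2,3), hi=2 ⇒ [4, 6, 9, 7, 11, 8, 10]
9>6: swap(2,2), hi=1 ⇒ [4, 6, 9, 7, 11, 8, 10]
done. lo=1 hi=1; arr=[4, 6, 9, 7, 11, 8, 10]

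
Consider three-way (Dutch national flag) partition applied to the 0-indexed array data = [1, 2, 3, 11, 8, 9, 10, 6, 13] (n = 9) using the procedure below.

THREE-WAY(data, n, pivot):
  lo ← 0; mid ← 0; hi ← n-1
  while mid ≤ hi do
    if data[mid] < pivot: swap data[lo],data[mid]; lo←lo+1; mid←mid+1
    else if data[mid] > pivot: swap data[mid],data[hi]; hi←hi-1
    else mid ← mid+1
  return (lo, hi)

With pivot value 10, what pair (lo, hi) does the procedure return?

(6, 6)

pivot = 10; lo=0, mid=0, hi=8
data[mid]=1<10: swap data[0],data[0]; lo=1,mid=1 → [1, 2, 3, 11, 8, 9, 10, 6, 13]
data[mid]=2<10: swap data[1],data[1]; lo=2,mid=2 → [1, 2, 3, 11, 8, 9, 10, 6, 13]
data[mid]=3<10: swap data[2],data[2]; lo=3,mid=3 → [1, 2, 3, 11, 8, 9, 10, 6, 13]
data[mid]=11>10: swap data[3],data[8]; hi=7 → [1, 2, 3, 13, 8, 9, 10, 6, 11]
data[mid]=13>10: swap data[3],data[7]; hi=6 → [1, 2, 3, 6, 8, 9, 10, 13, 11]
data[mid]=6<10: swap data[3],data[3]; lo=4,mid=4 → [1, 2, 3, 6, 8, 9, 10, 13, 11]
data[mid]=8<10: swap data[4],data[4]; lo=5,mid=5 → [1, 2, 3, 6, 8, 9, 10, 13, 11]
data[mid]=9<10: swap data[5],data[5]; lo=6,mid=6 → [1, 2, 3, 6, 8, 9, 10, 13, 11]
data[mid]=10=10: mid=7
end: lo=6, hi=6; data = [1, 2, 3, 6, 8, 9, 10, 13, 11]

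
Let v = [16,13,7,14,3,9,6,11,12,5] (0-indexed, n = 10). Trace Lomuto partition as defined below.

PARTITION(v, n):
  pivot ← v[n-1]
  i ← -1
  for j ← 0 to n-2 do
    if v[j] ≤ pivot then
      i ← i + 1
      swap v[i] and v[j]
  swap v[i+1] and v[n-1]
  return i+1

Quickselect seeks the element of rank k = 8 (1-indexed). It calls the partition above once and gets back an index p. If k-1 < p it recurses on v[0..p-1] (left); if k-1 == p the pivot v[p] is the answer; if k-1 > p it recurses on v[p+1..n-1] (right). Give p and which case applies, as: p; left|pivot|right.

pivot = v[9] = 5; i = -1
j=0: v[0]=16 > 5 → no swap
j=1: v[1]=13 > 5 → no swap
j=2: v[2]=7 > 5 → no swap
j=3: v[3]=14 > 5 → no swap
j=4: v[4]=3 ≤ 5 → i=0, swap v[0],v[4] → [3,13,7,14,16,9,6,11,12,5]
j=5: v[5]=9 > 5 → no swap
j=6: v[6]=6 > 5 → no swap
j=7: v[7]=11 > 5 → no swap
j=8: v[8]=12 > 5 → no swap
final swap v[1],v[9] → [3,5,7,14,16,9,6,11,12,13]; return 1
p = 1; k-1 = 7 > 1 ⇒ right

1; right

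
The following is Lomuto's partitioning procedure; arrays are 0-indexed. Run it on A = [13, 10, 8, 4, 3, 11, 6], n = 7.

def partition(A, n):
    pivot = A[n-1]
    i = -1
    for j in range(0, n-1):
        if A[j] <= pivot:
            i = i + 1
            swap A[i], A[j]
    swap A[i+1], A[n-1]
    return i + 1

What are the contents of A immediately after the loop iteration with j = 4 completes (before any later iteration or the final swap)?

[4, 3, 8, 13, 10, 11, 6]

pivot = A[6] = 6; i = -1
j=0: A[0]=13 > 6 → no swap
j=1: A[1]=10 > 6 → no swap
j=2: A[2]=8 > 6 → no swap
j=3: A[3]=4 ≤ 6 → i=0, swap A[0],A[3] → [4, 10, 8, 13, 3, 11, 6]
j=4: A[4]=3 ≤ 6 → i=1, swap A[1],A[4] → [4, 3, 8, 13, 10, 11, 6]
(after j=4) A = [4, 3, 8, 13, 10, 11, 6]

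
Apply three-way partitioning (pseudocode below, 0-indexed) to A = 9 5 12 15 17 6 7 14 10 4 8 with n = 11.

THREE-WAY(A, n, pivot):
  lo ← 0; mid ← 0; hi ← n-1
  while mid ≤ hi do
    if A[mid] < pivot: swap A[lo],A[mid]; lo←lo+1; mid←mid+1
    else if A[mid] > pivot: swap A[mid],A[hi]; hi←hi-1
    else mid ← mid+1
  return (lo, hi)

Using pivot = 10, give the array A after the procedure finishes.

9 5 8 4 6 7 10 14 17 15 12

lo=0 mid=0 hi=10
9<10: swap(0,0), lo=1 mid=1 ⇒ 9 5 12 15 17 6 7 14 10 4 8
5<10: swap(1,1), lo=2 mid=2 ⇒ 9 5 12 15 17 6 7 14 10 4 8
12>10: swap(2,10), hi=9 ⇒ 9 5 8 15 17 6 7 14 10 4 12
8<10: swap(2,2), lo=3 mid=3 ⇒ 9 5 8 15 17 6 7 14 10 4 12
15>10: swap(3,9), hi=8 ⇒ 9 5 8 4 17 6 7 14 10 15 12
4<10: swap(3,3), lo=4 mid=4 ⇒ 9 5 8 4 17 6 7 14 10 15 12
17>10: swap(4,8), hi=7 ⇒ 9 5 8 4 10 6 7 14 17 15 12
10=10: mid=5
6<10: swap(4,5), lo=5 mid=6 ⇒ 9 5 8 4 6 10 7 14 17 15 12
7<10: swap(5,6), lo=6 mid=7 ⇒ 9 5 8 4 6 7 10 14 17 15 12
14>10: swap(7,7), hi=6 ⇒ 9 5 8 4 6 7 10 14 17 15 12
done. lo=6 hi=6; A=9 5 8 4 6 7 10 14 17 15 12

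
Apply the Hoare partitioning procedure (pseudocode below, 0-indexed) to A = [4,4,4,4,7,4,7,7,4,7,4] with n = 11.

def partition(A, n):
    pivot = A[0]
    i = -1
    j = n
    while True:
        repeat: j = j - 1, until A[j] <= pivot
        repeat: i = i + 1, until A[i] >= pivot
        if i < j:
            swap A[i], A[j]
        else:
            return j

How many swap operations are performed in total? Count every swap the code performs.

3

pivot = A[0] = 4; i = -1, j = 11
j→10 (A[10]=4≤4), i→0 (A[0]=4≥4); i<j, swap → [4,4,4,4,7,4,7,7,4,7,4]
j→8 (A[8]=4≤4), i→1 (A[1]=4≥4); i<j, swap → [4,4,4,4,7,4,7,7,4,7,4]
j→5 (A[5]=4≤4), i→2 (A[2]=4≥4); i<j, swap → [4,4,4,4,7,4,7,7,4,7,4]
j→3, i→3; i≥j, return j=3. A = [4,4,4,4,7,4,7,7,4,7,4]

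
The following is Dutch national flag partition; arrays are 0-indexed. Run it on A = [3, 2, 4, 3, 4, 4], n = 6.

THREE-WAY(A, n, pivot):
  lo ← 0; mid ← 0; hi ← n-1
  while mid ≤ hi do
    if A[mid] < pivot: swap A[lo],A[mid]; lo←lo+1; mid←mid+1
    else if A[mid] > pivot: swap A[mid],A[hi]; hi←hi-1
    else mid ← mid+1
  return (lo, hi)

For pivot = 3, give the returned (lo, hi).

(1, 2)

pivot = 3; lo=0, mid=0, hi=5
A[mid]=3=3: mid=1
A[mid]=2<3: swap A[0],A[1]; lo=1,mid=2 → [2, 3, 4, 3, 4, 4]
A[mid]=4>3: swap A[2],A[5]; hi=4 → [2, 3, 4, 3, 4, 4]
A[mid]=4>3: swap A[2],A[4]; hi=3 → [2, 3, 4, 3, 4, 4]
A[mid]=4>3: swap A[2],A[3]; hi=2 → [2, 3, 3, 4, 4, 4]
A[mid]=3=3: mid=3
end: lo=1, hi=2; A = [2, 3, 3, 4, 4, 4]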